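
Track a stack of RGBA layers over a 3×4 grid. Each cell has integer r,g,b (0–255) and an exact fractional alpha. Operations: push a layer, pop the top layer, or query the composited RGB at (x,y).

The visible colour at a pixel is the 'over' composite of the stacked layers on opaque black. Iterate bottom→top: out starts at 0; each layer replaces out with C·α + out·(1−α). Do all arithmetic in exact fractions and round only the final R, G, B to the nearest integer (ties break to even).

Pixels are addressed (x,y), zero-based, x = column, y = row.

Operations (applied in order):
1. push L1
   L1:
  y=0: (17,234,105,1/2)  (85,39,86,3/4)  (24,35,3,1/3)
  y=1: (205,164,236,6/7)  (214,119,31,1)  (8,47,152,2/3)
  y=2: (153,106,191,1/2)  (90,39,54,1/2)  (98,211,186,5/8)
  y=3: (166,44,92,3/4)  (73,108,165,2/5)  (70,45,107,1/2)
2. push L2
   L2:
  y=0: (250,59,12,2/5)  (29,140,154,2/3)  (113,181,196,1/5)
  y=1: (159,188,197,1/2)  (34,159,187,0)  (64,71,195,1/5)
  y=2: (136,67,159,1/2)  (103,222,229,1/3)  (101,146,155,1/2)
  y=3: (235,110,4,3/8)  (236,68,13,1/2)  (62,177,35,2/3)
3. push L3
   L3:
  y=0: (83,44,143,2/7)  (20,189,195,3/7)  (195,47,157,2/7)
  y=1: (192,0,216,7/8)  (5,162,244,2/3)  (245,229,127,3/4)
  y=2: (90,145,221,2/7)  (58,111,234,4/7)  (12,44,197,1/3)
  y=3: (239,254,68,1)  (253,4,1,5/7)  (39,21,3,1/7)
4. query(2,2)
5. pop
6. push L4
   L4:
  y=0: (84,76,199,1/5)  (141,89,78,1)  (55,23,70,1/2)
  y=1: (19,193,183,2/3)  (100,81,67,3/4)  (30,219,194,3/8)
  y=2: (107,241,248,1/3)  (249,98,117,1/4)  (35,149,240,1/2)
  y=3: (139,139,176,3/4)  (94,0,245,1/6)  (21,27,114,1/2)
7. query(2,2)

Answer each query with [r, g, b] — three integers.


(2,2) stack=L1,L2,L3; from [0,0,0]:
after L1 α=5/8: [245/4, 1055/8, 465/4]
after L2 α=1/2: [649/8, 2223/16, 1085/8]
after L3 α=1/3: [697/12, 2575/24, 1873/12]
rounded: [58, 107, 156]

query (2,2) [L1,L2,L4] — begin 0,0,0
after L1 α=5/8: [245/4, 1055/8, 465/4]
after L2 α=1/2: [649/8, 2223/16, 1085/8]
after L4 α=1/2: [929/16, 4607/32, 3005/16]
= [58, 144, 188]


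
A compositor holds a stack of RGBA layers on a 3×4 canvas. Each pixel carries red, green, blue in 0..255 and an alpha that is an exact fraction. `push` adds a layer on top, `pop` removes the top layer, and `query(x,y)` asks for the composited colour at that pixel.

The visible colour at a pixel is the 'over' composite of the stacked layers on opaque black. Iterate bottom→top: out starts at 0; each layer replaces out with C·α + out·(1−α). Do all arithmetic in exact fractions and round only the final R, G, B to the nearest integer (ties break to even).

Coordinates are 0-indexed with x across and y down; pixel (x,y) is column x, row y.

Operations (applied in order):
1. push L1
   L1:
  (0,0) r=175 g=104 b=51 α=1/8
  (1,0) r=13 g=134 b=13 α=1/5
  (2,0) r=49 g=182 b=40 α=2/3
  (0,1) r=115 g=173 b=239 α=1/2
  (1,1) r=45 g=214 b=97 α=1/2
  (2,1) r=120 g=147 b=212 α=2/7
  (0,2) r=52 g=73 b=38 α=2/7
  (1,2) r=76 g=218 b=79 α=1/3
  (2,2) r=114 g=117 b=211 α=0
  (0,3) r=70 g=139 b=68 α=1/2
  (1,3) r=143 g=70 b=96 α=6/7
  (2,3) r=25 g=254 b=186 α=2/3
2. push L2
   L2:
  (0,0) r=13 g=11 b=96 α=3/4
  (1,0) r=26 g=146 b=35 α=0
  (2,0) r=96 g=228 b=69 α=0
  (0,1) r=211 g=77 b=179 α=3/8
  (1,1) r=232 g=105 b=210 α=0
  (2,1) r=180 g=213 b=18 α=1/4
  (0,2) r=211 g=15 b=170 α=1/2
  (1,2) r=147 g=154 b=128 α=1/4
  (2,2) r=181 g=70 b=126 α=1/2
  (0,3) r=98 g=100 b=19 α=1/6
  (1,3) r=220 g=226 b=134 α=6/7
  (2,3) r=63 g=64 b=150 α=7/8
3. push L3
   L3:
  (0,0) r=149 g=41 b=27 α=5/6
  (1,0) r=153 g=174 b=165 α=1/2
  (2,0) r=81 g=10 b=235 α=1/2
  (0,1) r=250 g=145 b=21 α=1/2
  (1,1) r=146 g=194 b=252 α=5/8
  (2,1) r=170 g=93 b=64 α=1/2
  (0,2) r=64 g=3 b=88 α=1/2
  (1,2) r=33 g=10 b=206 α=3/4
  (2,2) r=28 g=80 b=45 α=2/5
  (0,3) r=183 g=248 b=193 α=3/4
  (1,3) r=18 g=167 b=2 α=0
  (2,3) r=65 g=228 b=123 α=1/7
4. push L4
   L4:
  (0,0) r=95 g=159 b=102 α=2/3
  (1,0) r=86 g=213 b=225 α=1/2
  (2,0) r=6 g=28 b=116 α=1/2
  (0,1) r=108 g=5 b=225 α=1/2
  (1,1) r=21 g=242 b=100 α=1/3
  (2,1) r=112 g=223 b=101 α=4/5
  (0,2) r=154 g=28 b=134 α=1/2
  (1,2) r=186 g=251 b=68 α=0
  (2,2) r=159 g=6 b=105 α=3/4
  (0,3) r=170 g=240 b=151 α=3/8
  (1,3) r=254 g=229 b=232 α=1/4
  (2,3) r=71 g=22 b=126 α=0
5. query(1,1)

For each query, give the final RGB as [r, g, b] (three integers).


(1,1) stack=L1,L2,L3,L4; from [0,0,0]:
after L1 α=1/2: [45/2, 107, 97/2]
after L2 α=0: [45/2, 107, 97/2]
after L3 α=5/8: [1595/16, 1291/8, 2811/16]
after L4 α=1/3: [1763/24, 753/4, 3611/24]
→ [73, 188, 150]


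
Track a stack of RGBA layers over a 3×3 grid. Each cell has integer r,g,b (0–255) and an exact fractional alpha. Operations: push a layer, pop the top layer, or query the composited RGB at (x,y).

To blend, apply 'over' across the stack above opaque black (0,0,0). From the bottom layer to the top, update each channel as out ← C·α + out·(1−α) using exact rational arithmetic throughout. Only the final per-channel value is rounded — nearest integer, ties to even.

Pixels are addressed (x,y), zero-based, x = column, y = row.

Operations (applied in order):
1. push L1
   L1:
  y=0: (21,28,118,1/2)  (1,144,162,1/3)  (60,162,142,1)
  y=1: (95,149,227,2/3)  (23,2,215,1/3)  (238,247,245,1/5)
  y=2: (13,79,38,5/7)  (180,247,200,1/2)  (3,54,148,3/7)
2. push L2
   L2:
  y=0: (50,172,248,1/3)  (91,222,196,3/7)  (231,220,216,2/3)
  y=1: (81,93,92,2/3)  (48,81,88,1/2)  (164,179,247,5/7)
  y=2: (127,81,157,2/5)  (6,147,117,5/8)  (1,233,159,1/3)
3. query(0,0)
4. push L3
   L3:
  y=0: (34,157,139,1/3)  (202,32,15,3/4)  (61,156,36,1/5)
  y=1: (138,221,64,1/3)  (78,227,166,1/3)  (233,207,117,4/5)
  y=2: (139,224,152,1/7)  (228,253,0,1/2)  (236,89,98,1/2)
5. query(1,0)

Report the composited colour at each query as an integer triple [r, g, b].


(0,0) stack=L1,L2; from [0,0,0]:
+L1 (α=1/2) → [21/2, 14, 59]
+L2 (α=1/3) → [71/3, 200/3, 122]
= [24, 67, 122]

(1,0) stack=L1,L2,L3; from [0,0,0]:
+L1 (α=1/3) → [1/3, 48, 54]
+L2 (α=3/7) → [823/21, 858/7, 804/7]
+L3 (α=3/4) → [13549/84, 765/14, 1119/28]
= [161, 55, 40]


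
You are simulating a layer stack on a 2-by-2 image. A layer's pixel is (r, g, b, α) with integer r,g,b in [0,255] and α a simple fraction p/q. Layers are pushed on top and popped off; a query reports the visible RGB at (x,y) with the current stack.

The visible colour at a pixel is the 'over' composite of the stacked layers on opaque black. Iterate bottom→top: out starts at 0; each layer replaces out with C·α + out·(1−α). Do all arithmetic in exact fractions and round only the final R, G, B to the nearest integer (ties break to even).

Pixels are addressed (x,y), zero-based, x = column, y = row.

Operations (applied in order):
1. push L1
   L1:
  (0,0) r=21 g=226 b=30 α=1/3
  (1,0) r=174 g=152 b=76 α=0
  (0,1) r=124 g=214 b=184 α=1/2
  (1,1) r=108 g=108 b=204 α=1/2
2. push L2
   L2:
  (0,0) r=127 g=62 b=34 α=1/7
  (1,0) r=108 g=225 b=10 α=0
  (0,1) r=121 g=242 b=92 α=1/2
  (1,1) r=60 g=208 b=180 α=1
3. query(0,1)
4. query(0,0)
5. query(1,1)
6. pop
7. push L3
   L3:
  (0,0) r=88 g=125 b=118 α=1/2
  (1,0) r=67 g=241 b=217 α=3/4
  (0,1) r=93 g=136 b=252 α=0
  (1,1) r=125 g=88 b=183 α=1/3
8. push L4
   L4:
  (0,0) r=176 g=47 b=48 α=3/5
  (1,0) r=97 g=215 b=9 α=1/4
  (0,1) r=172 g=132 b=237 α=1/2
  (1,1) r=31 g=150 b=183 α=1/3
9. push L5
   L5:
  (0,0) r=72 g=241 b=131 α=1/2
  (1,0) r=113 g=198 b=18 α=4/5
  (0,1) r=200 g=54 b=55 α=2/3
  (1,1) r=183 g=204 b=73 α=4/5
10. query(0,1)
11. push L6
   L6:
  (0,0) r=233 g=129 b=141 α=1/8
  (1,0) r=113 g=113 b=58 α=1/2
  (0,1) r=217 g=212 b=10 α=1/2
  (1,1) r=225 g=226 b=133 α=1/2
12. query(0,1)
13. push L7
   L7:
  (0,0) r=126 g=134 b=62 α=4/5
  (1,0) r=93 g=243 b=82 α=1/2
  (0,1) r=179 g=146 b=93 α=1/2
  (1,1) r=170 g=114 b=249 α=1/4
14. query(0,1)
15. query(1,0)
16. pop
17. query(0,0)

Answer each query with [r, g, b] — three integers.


query (0,1) [L1,L2] — begin 0,0,0
L1 α=1/2: [62, 107, 92]
L2 α=1/2: [183/2, 349/2, 92]
= [92, 174, 92]

(0,0) stack=L1,L2; from [0,0,0]:
L1 α=1/3: [7, 226/3, 10]
L2 α=1/7: [169/7, 514/7, 94/7]
rounded: [24, 73, 13]

query (1,1) [L1,L2] — begin 0,0,0
L1 α=1/2: [54, 54, 102]
L2 α=1: [60, 208, 180]
→ [60, 208, 180]

query (0,1) [L1,L3,L4,L5] — begin 0,0,0
+L1 (α=1/2) → [62, 107, 92]
+L3 (α=0) → [62, 107, 92]
+L4 (α=1/2) → [117, 239/2, 329/2]
+L5 (α=2/3) → [517/3, 455/6, 183/2]
→ [172, 76, 92]

at x=0,y=1 over L1,L3,L4,L5,L6:
after L1 α=1/2: [62, 107, 92]
after L3 α=0: [62, 107, 92]
after L4 α=1/2: [117, 239/2, 329/2]
after L5 α=2/3: [517/3, 455/6, 183/2]
after L6 α=1/2: [584/3, 1727/12, 203/4]
= [195, 144, 51]

(0,1) stack=L1,L3,L4,L5,L6,L7; from [0,0,0]:
after L1 α=1/2: [62, 107, 92]
after L3 α=0: [62, 107, 92]
after L4 α=1/2: [117, 239/2, 329/2]
after L5 α=2/3: [517/3, 455/6, 183/2]
after L6 α=1/2: [584/3, 1727/12, 203/4]
after L7 α=1/2: [1121/6, 3479/24, 575/8]
rounded: [187, 145, 72]

(1,0) stack=L1,L3,L4,L5,L6,L7; from [0,0,0]:
L1 α=0: [0, 0, 0]
L3 α=3/4: [201/4, 723/4, 651/4]
L4 α=1/4: [991/16, 3029/16, 1989/16]
L5 α=4/5: [8223/80, 15701/80, 3141/80]
L6 α=1/2: [17263/160, 24741/160, 7781/160]
L7 α=1/2: [32143/320, 63621/320, 20901/320]
= [100, 199, 65]

query (0,0) [L1,L3,L4,L5,L6] — begin 0,0,0
+L1 (α=1/3) → [7, 226/3, 10]
+L3 (α=1/2) → [95/2, 601/6, 64]
+L4 (α=3/5) → [623/5, 1024/15, 272/5]
+L5 (α=1/2) → [983/10, 4639/30, 927/10]
+L6 (α=1/8) → [9211/80, 36343/240, 7899/80]
= [115, 151, 99]


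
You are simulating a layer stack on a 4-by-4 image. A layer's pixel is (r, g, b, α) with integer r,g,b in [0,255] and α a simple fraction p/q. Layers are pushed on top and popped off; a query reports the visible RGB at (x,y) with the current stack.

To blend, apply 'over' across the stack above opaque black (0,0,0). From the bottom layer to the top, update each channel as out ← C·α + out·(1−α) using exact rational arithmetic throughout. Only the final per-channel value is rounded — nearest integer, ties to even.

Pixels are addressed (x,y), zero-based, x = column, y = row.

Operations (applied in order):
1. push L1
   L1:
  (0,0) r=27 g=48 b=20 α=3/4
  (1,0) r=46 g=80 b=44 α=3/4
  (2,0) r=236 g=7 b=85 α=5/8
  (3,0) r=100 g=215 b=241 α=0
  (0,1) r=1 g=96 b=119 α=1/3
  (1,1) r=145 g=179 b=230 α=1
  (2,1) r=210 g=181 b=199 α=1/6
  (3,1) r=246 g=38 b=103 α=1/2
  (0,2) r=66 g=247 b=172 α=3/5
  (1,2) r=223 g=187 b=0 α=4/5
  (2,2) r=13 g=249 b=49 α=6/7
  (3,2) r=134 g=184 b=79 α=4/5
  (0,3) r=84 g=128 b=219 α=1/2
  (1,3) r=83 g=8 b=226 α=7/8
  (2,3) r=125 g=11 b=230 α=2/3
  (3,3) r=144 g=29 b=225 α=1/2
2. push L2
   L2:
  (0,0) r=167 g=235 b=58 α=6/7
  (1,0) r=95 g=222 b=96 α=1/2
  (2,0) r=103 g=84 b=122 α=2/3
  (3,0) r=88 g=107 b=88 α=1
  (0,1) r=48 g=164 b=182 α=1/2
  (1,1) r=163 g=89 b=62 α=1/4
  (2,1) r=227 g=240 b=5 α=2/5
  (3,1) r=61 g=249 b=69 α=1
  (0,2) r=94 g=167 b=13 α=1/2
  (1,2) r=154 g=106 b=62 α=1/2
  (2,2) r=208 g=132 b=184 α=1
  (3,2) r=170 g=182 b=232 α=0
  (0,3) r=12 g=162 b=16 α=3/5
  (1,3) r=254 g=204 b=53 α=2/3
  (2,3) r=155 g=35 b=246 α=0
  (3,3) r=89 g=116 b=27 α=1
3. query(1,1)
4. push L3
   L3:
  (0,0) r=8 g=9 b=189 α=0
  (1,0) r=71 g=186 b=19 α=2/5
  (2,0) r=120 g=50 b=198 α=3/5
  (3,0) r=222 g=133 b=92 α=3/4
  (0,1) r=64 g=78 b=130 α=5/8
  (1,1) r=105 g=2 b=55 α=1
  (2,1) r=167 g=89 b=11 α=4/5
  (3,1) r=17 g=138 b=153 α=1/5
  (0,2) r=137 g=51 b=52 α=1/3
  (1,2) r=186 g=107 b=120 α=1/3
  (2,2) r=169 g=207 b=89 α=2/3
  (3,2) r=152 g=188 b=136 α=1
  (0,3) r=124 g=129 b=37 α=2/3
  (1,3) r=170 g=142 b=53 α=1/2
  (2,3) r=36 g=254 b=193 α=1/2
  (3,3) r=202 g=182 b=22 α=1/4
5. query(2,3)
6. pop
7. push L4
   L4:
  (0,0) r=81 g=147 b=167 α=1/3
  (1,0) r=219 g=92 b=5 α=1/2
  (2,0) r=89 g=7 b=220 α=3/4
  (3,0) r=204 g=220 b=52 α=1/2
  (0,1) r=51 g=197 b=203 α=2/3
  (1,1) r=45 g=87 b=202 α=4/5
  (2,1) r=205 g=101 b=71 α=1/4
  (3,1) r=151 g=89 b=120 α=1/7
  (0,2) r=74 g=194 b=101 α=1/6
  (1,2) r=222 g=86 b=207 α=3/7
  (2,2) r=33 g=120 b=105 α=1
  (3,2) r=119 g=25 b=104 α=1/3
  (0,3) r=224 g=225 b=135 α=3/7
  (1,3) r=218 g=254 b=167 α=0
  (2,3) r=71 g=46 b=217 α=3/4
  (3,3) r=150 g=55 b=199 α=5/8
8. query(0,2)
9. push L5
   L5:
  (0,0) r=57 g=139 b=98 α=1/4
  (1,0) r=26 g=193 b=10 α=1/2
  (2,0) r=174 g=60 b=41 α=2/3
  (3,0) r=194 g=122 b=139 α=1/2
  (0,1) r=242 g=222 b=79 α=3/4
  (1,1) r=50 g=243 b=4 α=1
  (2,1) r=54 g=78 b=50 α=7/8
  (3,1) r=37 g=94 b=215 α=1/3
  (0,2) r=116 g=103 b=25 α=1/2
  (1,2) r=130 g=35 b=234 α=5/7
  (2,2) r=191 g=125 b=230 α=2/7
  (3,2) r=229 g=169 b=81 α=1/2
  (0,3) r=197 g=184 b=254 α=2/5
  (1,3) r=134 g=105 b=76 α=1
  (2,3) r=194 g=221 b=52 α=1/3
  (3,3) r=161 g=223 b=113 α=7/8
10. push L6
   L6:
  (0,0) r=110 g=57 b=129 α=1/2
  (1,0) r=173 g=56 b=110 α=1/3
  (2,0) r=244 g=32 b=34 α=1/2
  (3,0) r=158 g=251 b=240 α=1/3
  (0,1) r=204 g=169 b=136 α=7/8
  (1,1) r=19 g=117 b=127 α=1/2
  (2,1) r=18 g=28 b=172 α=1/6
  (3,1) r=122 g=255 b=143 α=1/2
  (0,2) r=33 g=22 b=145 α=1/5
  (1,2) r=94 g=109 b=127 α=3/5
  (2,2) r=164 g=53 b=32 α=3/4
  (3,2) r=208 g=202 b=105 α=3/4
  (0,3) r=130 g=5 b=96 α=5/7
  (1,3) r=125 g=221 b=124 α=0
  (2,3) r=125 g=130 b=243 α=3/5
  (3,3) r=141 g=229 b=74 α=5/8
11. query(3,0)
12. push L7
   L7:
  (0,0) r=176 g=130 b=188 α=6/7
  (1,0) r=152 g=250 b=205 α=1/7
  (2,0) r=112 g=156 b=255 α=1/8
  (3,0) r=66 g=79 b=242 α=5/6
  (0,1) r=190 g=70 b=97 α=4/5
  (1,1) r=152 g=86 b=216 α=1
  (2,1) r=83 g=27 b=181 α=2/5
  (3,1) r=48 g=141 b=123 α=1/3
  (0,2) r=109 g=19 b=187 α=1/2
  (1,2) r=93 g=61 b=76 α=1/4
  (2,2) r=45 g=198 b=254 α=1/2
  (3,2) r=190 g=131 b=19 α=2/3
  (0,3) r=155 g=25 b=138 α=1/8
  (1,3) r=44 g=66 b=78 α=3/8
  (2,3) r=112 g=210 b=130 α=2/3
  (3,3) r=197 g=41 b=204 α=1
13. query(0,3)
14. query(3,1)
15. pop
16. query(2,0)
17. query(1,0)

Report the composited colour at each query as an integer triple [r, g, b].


query (1,1) [L1,L2] — begin 0,0,0
+L1 (α=1) → [145, 179, 230]
+L2 (α=1/4) → [299/2, 313/2, 188]
= [150, 156, 188]

(2,3) stack=L1,L2,L3; from [0,0,0]:
after L1 α=2/3: [250/3, 22/3, 460/3]
after L2 α=0: [250/3, 22/3, 460/3]
after L3 α=1/2: [179/3, 392/3, 1039/6]
rounded: [60, 131, 173]

at x=0,y=2 over L1,L2,L4:
L1 α=3/5: [198/5, 741/5, 516/5]
L2 α=1/2: [334/5, 788/5, 581/10]
L4 α=1/6: [68, 491/3, 261/4]
= [68, 164, 65]

at x=3,y=0 over L1,L2,L4,L5,L6:
after L1 α=0: [0, 0, 0]
after L2 α=1: [88, 107, 88]
after L4 α=1/2: [146, 327/2, 70]
after L5 α=1/2: [170, 571/4, 209/2]
after L6 α=1/3: [166, 1073/6, 449/3]
→ [166, 179, 150]

query (0,3) [L1,L2,L4,L5,L6,L7] — begin 0,0,0
after L1 α=1/2: [42, 64, 219/2]
after L2 α=3/5: [24, 614/5, 267/5]
after L4 α=3/7: [768/7, 833/5, 3093/35]
after L5 α=2/5: [5062/35, 4339/25, 27059/175]
after L6 α=5/7: [32874/245, 1329/25, 138118/1225]
after L7 α=1/8: [38299/280, 1241/25, 40567/350]
→ [137, 50, 116]

at x=3,y=1 over L1,L2,L4,L5,L6,L7:
after L1 α=1/2: [123, 19, 103/2]
after L2 α=1: [61, 249, 69]
after L4 α=1/7: [517/7, 1583/7, 534/7]
after L5 α=1/3: [431/7, 3824/21, 2573/21]
after L6 α=1/2: [1285/14, 9179/42, 2788/21]
after L7 α=1/3: [1621/21, 12140/63, 8159/63]
rounded: [77, 193, 130]

at x=2,y=0 over L1,L2,L4,L5,L6:
+L1 (α=5/8) → [295/2, 35/8, 425/8]
+L2 (α=2/3) → [707/6, 1379/24, 2377/24]
+L4 (α=3/4) → [2309/24, 1883/96, 18217/96]
+L5 (α=2/3) → [10661/72, 13403/288, 26089/288]
+L6 (α=1/2) → [28229/144, 22619/576, 35881/576]
→ [196, 39, 62]

at x=1,y=0 over L1,L2,L4,L5,L6:
after L1 α=3/4: [69/2, 60, 33]
after L2 α=1/2: [259/4, 141, 129/2]
after L4 α=1/2: [1135/8, 233/2, 139/4]
after L5 α=1/2: [1343/16, 619/4, 179/8]
after L6 α=1/3: [909/8, 731/6, 619/12]
= [114, 122, 52]


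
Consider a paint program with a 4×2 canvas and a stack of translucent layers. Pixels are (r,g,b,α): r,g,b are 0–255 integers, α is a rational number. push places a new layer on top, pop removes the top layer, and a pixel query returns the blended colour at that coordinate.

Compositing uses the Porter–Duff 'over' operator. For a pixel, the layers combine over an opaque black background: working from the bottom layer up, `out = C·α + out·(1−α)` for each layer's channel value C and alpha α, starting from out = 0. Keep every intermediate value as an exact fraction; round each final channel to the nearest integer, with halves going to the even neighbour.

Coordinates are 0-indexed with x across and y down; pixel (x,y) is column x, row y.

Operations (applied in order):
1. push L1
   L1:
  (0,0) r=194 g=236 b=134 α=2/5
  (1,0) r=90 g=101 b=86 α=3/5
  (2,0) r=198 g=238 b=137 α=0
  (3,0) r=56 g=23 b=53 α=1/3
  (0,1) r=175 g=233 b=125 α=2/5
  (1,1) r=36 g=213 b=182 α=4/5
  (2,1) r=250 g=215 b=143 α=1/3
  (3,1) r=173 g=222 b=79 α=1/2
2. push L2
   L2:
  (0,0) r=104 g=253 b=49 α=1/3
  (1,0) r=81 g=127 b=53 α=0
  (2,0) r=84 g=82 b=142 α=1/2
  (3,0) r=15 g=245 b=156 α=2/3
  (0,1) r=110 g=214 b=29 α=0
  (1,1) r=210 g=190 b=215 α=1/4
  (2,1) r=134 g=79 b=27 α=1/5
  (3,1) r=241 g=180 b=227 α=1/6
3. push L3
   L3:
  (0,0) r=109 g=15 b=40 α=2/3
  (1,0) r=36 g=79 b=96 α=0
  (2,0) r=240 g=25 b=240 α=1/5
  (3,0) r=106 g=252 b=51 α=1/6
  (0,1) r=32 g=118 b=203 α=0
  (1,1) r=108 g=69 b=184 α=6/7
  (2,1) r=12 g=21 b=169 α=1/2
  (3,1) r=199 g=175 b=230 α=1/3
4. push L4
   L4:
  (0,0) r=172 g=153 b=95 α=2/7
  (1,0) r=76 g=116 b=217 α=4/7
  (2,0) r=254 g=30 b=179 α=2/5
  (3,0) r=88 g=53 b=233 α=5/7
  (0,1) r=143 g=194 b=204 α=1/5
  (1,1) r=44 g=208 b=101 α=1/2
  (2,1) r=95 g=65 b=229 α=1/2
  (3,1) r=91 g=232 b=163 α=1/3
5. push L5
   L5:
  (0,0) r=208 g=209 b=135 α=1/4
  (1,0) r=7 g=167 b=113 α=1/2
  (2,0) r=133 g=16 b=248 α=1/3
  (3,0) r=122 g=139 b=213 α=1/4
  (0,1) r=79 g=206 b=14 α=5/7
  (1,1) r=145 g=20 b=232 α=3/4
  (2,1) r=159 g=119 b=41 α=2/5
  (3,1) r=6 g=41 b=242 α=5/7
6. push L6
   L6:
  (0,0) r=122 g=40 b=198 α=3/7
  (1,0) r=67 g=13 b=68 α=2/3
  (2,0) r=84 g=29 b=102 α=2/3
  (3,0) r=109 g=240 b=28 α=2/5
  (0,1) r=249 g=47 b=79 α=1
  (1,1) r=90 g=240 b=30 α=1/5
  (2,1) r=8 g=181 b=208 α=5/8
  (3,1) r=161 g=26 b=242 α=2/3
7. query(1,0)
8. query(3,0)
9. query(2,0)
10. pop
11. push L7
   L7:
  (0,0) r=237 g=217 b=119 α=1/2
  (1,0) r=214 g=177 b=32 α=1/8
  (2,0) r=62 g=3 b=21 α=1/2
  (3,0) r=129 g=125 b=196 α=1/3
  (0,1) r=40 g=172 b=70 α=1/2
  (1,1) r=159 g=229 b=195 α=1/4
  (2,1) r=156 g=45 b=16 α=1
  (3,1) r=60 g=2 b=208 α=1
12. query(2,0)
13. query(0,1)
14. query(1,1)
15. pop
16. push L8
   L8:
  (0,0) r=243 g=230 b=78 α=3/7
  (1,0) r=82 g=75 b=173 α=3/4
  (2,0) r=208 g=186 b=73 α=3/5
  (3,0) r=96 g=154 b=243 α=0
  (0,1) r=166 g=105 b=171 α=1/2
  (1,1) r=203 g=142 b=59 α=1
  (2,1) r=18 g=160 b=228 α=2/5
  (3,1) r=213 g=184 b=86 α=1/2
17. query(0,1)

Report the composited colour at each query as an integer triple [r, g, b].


query (1,0) [L1,L2,L3,L4,L5,L6] — begin 0,0,0
after L1 α=3/5: [54, 303/5, 258/5]
after L2 α=0: [54, 303/5, 258/5]
after L3 α=0: [54, 303/5, 258/5]
after L4 α=4/7: [466/7, 3229/35, 5114/35]
after L5 α=1/2: [515/14, 4537/35, 9069/70]
after L6 α=2/3: [797/14, 5447/105, 18589/210]
= [57, 52, 89]

at x=3,y=0 over L1,L2,L3,L4,L5,L6:
L1 α=1/3: [56/3, 23/3, 53/3]
L2 α=2/3: [146/9, 1493/9, 989/9]
L3 α=1/6: [842/27, 9733/54, 2702/27]
L4 α=5/7: [13564/189, 16888/189, 36859/189]
L5 α=1/4: [10625/126, 25645/252, 25139/126]
L6 α=2/5: [19781/210, 13193/84, 27491/210]
→ [94, 157, 131]

(2,0) stack=L1,L2,L3,L4,L5,L6; from [0,0,0]:
+L1 (α=0) → [0, 0, 0]
+L2 (α=1/2) → [42, 41, 71]
+L3 (α=1/5) → [408/5, 189/5, 524/5]
+L4 (α=2/5) → [3764/25, 867/25, 3362/25]
+L5 (α=1/3) → [10853/75, 2134/75, 4308/25]
+L6 (α=2/3) → [23453/225, 6484/225, 3136/25]
→ [104, 29, 125]

(2,0) stack=L1,L2,L3,L4,L5,L7; from [0,0,0]:
+L1 (α=0) → [0, 0, 0]
+L2 (α=1/2) → [42, 41, 71]
+L3 (α=1/5) → [408/5, 189/5, 524/5]
+L4 (α=2/5) → [3764/25, 867/25, 3362/25]
+L5 (α=1/3) → [10853/75, 2134/75, 4308/25]
+L7 (α=1/2) → [15503/150, 2359/150, 4833/50]
→ [103, 16, 97]

(0,1) stack=L1,L2,L3,L4,L5,L7; from [0,0,0]:
+L1 (α=2/5) → [70, 466/5, 50]
+L2 (α=0) → [70, 466/5, 50]
+L3 (α=0) → [70, 466/5, 50]
+L4 (α=1/5) → [423/5, 2834/25, 404/5]
+L5 (α=5/7) → [403/5, 31418/175, 1158/35]
+L7 (α=1/2) → [603/10, 30759/175, 1804/35]
= [60, 176, 52]

at x=1,y=1 over L1,L2,L3,L4,L5,L7:
+L1 (α=4/5) → [144/5, 852/5, 728/5]
+L2 (α=1/4) → [741/10, 1753/10, 3259/20]
+L3 (α=6/7) → [7221/70, 5893/70, 25339/140]
+L4 (α=1/2) → [10301/140, 20453/140, 39479/280]
+L5 (α=3/4) → [71201/560, 28853/560, 234359/1120]
+L7 (α=1/4) → [302643/2240, 214799/2240, 921477/4480]
rounded: [135, 96, 206]

at x=0,y=1 over L1,L2,L3,L4,L5,L8:
+L1 (α=2/5) → [70, 466/5, 50]
+L2 (α=0) → [70, 466/5, 50]
+L3 (α=0) → [70, 466/5, 50]
+L4 (α=1/5) → [423/5, 2834/25, 404/5]
+L5 (α=5/7) → [403/5, 31418/175, 1158/35]
+L8 (α=1/2) → [1233/10, 49793/350, 7143/70]
rounded: [123, 142, 102]


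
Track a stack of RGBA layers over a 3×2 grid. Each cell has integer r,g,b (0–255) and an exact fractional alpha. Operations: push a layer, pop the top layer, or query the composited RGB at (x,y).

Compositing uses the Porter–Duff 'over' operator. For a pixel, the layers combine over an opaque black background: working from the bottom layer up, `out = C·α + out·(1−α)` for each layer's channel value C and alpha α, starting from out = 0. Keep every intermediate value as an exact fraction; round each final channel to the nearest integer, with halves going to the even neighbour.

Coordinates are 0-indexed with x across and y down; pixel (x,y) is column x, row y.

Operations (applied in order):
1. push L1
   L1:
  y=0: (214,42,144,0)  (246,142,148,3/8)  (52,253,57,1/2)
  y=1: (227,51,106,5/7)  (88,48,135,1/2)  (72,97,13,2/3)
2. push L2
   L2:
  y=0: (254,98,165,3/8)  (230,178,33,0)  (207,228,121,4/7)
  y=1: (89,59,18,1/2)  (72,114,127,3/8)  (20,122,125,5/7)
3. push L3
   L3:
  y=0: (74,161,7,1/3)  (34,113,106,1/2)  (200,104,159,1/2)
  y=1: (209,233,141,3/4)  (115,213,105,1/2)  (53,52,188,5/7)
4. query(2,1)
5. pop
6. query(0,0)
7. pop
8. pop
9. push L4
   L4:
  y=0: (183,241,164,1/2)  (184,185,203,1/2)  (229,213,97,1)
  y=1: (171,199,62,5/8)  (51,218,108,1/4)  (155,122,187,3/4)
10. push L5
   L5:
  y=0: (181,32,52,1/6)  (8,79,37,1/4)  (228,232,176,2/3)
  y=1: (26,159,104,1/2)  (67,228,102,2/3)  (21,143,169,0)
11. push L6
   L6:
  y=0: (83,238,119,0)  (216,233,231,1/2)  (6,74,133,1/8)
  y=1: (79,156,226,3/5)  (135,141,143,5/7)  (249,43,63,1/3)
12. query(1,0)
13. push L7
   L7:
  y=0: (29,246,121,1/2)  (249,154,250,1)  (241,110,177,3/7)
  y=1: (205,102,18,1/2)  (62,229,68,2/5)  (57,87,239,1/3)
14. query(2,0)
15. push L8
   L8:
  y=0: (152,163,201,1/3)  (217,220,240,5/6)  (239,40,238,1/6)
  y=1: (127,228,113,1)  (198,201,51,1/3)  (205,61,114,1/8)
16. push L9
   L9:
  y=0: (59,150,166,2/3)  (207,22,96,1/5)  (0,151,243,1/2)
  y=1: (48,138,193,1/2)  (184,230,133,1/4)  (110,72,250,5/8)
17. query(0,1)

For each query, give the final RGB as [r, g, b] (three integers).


query (2,1) [L1,L2,L3] — begin 0,0,0
L1 α=2/3: [48, 194/3, 26/3]
L2 α=5/7: [28, 2218/21, 1927/21]
L3 α=5/7: [321/7, 9896/147, 23594/147]
rounded: [46, 67, 161]

at x=0,y=0 over L1,L2:
L1 α=0: [0, 0, 0]
L2 α=3/8: [381/4, 147/4, 495/8]
= [95, 37, 62]

at x=1,y=0 over L4,L5,L6:
L4 α=1/2: [92, 185/2, 203/2]
L5 α=1/4: [71, 713/8, 683/8]
L6 α=1/2: [287/2, 2577/16, 2531/16]
→ [144, 161, 158]

query (2,0) [L4,L5,L6,L7] — begin 0,0,0
+L4 (α=1) → [229, 213, 97]
+L5 (α=2/3) → [685/3, 677/3, 449/3]
+L6 (α=1/8) → [4813/24, 4961/24, 1771/12]
+L7 (α=3/7) → [9151/42, 6941/42, 3364/21]
= [218, 165, 160]

query (0,1) [L4,L5,L6,L7,L8,L9] — begin 0,0,0
+L4 (α=5/8) → [855/8, 995/8, 155/4]
+L5 (α=1/2) → [1063/16, 2267/16, 571/8]
+L6 (α=3/5) → [2959/40, 6011/40, 3283/20]
+L7 (α=1/2) → [11159/80, 10091/80, 3643/40]
+L8 (α=1) → [127, 228, 113]
+L9 (α=1/2) → [175/2, 183, 153]
rounded: [88, 183, 153]


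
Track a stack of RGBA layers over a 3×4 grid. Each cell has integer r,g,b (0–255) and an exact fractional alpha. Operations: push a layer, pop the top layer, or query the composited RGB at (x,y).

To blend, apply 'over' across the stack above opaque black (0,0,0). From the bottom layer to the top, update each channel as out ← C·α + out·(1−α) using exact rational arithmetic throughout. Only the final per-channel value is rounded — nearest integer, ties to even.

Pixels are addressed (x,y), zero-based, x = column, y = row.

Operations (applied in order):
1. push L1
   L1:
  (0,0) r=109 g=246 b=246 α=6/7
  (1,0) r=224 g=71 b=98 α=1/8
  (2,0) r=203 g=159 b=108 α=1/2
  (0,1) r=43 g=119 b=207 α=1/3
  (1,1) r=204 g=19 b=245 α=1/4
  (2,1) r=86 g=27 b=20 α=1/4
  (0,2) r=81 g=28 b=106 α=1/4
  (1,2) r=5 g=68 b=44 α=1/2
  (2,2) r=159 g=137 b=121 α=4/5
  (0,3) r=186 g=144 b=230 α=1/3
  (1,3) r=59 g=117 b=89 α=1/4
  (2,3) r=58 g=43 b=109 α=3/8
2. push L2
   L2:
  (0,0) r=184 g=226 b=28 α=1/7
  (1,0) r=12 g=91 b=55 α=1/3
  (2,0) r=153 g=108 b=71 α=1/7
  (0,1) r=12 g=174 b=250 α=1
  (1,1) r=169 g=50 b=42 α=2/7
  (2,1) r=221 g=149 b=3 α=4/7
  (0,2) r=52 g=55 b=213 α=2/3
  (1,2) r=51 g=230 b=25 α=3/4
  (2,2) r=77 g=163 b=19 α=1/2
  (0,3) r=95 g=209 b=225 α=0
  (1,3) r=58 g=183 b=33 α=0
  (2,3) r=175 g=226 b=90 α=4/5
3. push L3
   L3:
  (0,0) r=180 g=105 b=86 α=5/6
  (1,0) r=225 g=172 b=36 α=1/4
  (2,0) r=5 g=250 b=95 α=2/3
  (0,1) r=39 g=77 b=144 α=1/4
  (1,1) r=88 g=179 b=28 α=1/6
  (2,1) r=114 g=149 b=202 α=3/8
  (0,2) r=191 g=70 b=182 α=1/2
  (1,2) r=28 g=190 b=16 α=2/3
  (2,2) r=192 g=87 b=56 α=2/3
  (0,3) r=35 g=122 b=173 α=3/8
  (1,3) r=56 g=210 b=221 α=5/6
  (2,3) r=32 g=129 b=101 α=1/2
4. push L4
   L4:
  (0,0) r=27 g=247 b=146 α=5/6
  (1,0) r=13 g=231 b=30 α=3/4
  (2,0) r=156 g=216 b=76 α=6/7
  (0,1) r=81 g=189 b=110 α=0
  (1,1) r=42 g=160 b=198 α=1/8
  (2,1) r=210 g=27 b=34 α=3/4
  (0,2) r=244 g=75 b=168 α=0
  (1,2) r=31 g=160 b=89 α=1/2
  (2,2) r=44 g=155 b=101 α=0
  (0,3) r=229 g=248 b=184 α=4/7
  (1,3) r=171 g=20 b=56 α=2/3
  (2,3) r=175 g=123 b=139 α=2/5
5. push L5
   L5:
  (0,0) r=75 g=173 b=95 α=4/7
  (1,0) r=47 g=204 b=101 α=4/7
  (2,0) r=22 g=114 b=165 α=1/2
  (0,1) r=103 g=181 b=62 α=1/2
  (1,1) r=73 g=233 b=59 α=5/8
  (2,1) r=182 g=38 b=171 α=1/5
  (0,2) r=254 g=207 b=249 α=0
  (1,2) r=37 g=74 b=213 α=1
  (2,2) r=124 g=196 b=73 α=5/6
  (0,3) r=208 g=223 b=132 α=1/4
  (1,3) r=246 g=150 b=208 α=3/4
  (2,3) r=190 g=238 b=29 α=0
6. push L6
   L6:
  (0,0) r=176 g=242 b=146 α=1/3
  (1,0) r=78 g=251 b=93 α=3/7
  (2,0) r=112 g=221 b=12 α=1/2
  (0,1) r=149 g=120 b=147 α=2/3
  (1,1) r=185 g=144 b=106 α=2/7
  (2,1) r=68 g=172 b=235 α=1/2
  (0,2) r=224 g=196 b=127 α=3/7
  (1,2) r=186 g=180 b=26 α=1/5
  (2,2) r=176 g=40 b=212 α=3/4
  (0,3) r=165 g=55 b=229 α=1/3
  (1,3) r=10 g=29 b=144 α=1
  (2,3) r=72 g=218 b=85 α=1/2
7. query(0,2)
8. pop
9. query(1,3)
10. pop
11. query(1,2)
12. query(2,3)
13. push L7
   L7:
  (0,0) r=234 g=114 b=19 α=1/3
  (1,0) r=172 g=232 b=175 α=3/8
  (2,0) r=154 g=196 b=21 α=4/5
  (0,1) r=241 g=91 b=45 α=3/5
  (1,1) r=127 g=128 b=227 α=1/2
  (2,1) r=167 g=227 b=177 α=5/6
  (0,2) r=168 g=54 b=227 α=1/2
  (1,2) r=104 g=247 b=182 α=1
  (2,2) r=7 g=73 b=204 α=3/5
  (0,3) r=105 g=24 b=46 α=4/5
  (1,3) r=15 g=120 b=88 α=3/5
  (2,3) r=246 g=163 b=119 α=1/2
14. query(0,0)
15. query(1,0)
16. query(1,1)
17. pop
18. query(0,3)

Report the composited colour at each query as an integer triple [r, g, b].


query (0,2) [L1,L2,L3,L4,L5,L6] — begin 0,0,0
L1 α=1/4: [81/4, 7, 53/2]
L2 α=2/3: [497/12, 39, 905/6]
L3 α=1/2: [2789/24, 109/2, 1997/12]
L4 α=0: [2789/24, 109/2, 1997/12]
L5 α=0: [2789/24, 109/2, 1997/12]
L6 α=3/7: [6821/42, 806/7, 3140/21]
= [162, 115, 150]

(1,3) stack=L1,L2,L3,L4,L5; from [0,0,0]:
after L1 α=1/4: [59/4, 117/4, 89/4]
after L2 α=0: [59/4, 117/4, 89/4]
after L3 α=5/6: [393/8, 1439/8, 1503/8]
after L4 α=2/3: [1043/8, 1759/24, 2399/24]
after L5 α=3/4: [6947/32, 12559/96, 17375/96]
= [217, 131, 181]

query (1,2) [L1,L2,L3,L4] — begin 0,0,0
L1 α=1/2: [5/2, 34, 22]
L2 α=3/4: [311/8, 181, 97/4]
L3 α=2/3: [253/8, 187, 75/4]
L4 α=1/2: [501/16, 347/2, 431/8]
= [31, 174, 54]

at x=2,y=3 over L1,L2,L3,L4:
after L1 α=3/8: [87/4, 129/8, 327/8]
after L2 α=4/5: [2887/20, 7361/40, 3207/40]
after L3 α=1/2: [3527/40, 12521/80, 7247/80]
after L4 α=2/5: [24581/200, 57243/400, 43981/400]
rounded: [123, 143, 110]

at x=0,y=0 over L1,L2,L3,L4,L7:
after L1 α=6/7: [654/7, 1476/7, 1476/7]
after L2 α=1/7: [5212/49, 10438/49, 9052/49]
after L3 α=5/6: [24656/147, 36163/294, 15061/147]
after L4 α=5/6: [44501/882, 399253/1764, 122371/882]
after L7 α=1/3: [147695/1323, 499801/2646, 130750/1323]
= [112, 189, 99]

(1,0) stack=L1,L2,L3,L4,L7; from [0,0,0]:
+L1 (α=1/8) → [28, 71/8, 49/4]
+L2 (α=1/3) → [68/3, 145/4, 53/2]
+L3 (α=1/4) → [293/4, 1123/16, 231/8]
+L4 (α=3/4) → [449/16, 12211/64, 951/32]
+L7 (α=3/8) → [10501/128, 105599/512, 21555/256]
= [82, 206, 84]

at x=1,y=1 over L1,L2,L3,L4,L7:
after L1 α=1/4: [51, 19/4, 245/4]
after L2 α=2/7: [593/7, 495/28, 223/4]
after L3 α=1/6: [3581/42, 7487/168, 409/8]
after L4 α=1/8: [3833/48, 11327/192, 4447/64]
after L7 α=1/2: [9929/96, 35903/384, 18975/128]
rounded: [103, 93, 148]

query (0,3) [L1,L2,L3,L4] — begin 0,0,0
L1 α=1/3: [62, 48, 230/3]
L2 α=0: [62, 48, 230/3]
L3 α=3/8: [415/8, 303/4, 2707/24]
L4 α=4/7: [8573/56, 4877/28, 8595/56]
rounded: [153, 174, 153]


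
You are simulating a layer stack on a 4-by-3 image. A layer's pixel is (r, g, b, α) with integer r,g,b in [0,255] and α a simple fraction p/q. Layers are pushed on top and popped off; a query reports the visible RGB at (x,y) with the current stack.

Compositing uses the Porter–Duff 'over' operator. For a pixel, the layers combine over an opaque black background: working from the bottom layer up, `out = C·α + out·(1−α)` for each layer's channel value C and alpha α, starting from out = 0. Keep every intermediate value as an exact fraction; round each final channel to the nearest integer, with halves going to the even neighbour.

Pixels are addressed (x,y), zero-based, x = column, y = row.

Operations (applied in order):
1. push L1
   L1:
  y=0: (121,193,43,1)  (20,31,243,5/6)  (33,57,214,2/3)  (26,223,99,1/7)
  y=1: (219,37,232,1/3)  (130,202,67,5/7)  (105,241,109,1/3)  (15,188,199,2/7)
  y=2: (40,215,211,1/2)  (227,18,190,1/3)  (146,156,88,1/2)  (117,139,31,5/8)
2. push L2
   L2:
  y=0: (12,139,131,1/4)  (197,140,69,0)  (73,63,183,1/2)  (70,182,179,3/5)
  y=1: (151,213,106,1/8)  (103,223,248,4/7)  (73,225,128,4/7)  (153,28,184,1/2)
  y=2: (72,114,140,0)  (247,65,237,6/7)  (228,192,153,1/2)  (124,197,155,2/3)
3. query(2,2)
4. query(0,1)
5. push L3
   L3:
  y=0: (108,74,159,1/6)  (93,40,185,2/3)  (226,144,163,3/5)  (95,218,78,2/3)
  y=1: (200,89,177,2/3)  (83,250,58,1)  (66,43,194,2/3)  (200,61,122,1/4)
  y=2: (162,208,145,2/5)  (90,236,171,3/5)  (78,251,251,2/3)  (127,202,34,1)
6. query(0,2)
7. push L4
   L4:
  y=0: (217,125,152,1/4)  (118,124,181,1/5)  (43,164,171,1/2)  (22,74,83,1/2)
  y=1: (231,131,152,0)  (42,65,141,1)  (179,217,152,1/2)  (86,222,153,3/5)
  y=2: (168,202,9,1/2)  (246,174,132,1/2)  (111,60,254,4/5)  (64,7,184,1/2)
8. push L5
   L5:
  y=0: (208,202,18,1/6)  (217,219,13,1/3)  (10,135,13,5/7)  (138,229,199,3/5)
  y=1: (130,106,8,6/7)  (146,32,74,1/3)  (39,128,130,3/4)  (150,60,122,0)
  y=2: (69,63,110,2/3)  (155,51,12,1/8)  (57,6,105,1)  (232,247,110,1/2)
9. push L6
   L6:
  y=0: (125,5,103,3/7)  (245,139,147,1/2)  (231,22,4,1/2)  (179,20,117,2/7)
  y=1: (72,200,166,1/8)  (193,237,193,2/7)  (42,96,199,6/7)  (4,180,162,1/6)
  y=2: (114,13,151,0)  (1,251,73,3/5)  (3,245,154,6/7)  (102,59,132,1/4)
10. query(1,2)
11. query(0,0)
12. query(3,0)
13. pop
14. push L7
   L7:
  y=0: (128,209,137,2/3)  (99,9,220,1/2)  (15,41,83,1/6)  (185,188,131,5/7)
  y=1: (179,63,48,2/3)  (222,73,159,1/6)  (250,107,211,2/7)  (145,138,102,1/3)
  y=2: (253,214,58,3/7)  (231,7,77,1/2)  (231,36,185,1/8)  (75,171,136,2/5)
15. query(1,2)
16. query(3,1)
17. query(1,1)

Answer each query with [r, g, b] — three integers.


(2,2) stack=L1,L2; from [0,0,0]:
+L1 (α=1/2) → [73, 78, 44]
+L2 (α=1/2) → [301/2, 135, 197/2]
= [150, 135, 98]

at x=0,y=1 over L1,L2:
after L1 α=1/3: [73, 37/3, 232/3]
after L2 α=1/8: [331/4, 449/12, 971/12]
→ [83, 37, 81]

(0,2) stack=L1,L2,L3; from [0,0,0]:
after L1 α=1/2: [20, 215/2, 211/2]
after L2 α=0: [20, 215/2, 211/2]
after L3 α=2/5: [384/5, 1477/10, 1213/10]
= [77, 148, 121]

at x=1,y=2 over L1,L2,L3,L4,L5,L6:
L1 α=1/3: [227/3, 6, 190/3]
L2 α=6/7: [4673/21, 396/7, 4456/21]
L3 α=3/5: [15016/105, 5748/35, 3937/21]
L4 α=1/2: [20423/105, 5919/35, 6709/42]
L5 α=1/8: [5687/30, 3087/20, 6781/48]
L6 α=3/5: [5732/75, 10617/50, 12037/120]
= [76, 212, 100]

(0,0) stack=L1,L2,L3,L4,L5,L6; from [0,0,0]:
after L1 α=1: [121, 193, 43]
after L2 α=1/4: [375/4, 359/2, 65]
after L3 α=1/6: [769/8, 1943/12, 242/3]
after L4 α=1/4: [4043/32, 2443/16, 197/2]
after L5 α=1/6: [8957/64, 5149/32, 1021/12]
after L6 α=3/7: [14957/112, 5269/56, 1948/21]
rounded: [134, 94, 93]

at x=3,y=0 over L1,L2,L3,L4,L5,L6:
+L1 (α=1/7) → [26/7, 223/7, 99/7]
+L2 (α=3/5) → [1522/35, 4268/35, 3957/35]
+L3 (α=2/3) → [2724/35, 19528/105, 3139/35]
+L4 (α=1/2) → [1747/35, 13649/105, 3022/35]
+L5 (α=3/5) → [17984/175, 99433/525, 26939/175]
+L6 (α=2/7) → [30514/245, 103633/735, 35129/245]
rounded: [125, 141, 143]

at x=1,y=2 over L1,L2,L3,L4,L5,L7:
+L1 (α=1/3) → [227/3, 6, 190/3]
+L2 (α=6/7) → [4673/21, 396/7, 4456/21]
+L3 (α=3/5) → [15016/105, 5748/35, 3937/21]
+L4 (α=1/2) → [20423/105, 5919/35, 6709/42]
+L5 (α=1/8) → [5687/30, 3087/20, 6781/48]
+L7 (α=1/2) → [12617/60, 3227/40, 10477/96]
= [210, 81, 109]

(3,1) stack=L1,L2,L3,L4,L5,L7; from [0,0,0]:
+L1 (α=2/7) → [30/7, 376/7, 398/7]
+L2 (α=1/2) → [1101/14, 286/7, 843/7]
+L3 (α=1/4) → [6103/56, 1285/28, 3383/28]
+L4 (α=3/5) → [13327/140, 10609/70, 9809/70]
+L5 (α=0) → [13327/140, 10609/70, 9809/70]
+L7 (α=1/3) → [23477/210, 15439/105, 13379/105]
= [112, 147, 127]

at x=1,y=1 over L1,L2,L3,L4,L5,L7:
L1 α=5/7: [650/7, 1010/7, 335/7]
L2 α=4/7: [4834/49, 9274/49, 7949/49]
L3 α=1: [83, 250, 58]
L4 α=1: [42, 65, 141]
L5 α=1/3: [230/3, 54, 356/3]
L7 α=1/6: [908/9, 343/6, 2257/18]
→ [101, 57, 125]


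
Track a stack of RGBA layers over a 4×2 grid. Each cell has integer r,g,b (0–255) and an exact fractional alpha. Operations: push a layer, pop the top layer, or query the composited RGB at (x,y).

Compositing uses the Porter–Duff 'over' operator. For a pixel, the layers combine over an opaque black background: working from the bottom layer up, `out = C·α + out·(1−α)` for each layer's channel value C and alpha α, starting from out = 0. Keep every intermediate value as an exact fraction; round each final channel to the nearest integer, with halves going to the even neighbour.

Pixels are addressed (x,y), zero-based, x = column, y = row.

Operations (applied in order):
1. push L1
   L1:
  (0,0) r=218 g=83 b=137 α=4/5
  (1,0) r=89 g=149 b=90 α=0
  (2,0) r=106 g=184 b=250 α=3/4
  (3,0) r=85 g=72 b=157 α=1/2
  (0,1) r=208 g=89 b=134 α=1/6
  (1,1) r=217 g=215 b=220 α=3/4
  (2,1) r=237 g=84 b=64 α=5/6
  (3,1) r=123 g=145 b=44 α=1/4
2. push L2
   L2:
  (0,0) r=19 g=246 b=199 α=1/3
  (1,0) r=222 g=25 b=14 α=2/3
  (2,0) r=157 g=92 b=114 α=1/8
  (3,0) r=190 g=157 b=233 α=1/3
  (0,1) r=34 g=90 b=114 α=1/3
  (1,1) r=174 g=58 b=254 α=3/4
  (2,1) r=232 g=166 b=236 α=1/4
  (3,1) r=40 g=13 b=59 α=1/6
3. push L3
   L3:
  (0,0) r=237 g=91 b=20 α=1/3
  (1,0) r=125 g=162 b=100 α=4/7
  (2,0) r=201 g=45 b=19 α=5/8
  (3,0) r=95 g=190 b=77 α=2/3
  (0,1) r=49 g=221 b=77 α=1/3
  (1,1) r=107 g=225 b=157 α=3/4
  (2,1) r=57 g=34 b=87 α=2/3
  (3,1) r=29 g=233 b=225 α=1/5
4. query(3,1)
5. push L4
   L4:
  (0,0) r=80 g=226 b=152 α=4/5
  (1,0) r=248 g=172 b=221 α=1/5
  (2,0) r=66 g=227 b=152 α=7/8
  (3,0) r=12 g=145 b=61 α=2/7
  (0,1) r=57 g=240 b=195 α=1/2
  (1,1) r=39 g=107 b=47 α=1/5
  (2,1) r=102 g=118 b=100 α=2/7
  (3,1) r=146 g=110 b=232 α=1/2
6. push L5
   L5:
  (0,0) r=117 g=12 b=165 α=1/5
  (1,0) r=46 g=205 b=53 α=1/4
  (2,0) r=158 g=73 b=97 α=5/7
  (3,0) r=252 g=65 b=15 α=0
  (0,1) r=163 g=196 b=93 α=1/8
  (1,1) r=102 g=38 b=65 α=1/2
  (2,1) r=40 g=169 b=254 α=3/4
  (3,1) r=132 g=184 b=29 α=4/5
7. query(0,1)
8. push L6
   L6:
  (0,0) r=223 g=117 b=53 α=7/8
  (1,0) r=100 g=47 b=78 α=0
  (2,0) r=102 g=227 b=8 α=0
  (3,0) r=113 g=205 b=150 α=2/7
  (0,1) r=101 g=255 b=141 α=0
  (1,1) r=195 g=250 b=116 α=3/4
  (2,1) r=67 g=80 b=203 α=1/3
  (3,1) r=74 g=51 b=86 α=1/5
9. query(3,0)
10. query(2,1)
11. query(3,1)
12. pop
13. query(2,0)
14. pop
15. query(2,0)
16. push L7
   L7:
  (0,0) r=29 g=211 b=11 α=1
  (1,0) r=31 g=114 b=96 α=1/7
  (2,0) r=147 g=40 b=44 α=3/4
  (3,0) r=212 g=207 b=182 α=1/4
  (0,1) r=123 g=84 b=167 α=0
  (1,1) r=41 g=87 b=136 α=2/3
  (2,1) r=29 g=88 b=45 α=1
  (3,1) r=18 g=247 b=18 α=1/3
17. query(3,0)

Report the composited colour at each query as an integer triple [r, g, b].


query (3,1) [L1,L2,L3] — begin 0,0,0
L1 α=1/4: [123/4, 145/4, 11]
L2 α=1/6: [775/24, 259/8, 19]
L3 α=1/5: [949/30, 145/2, 301/5]
→ [32, 72, 60]

query (0,1) [L1,L2,L3,L4,L5] — begin 0,0,0
+L1 (α=1/6) → [104/3, 89/6, 67/3]
+L2 (α=1/3) → [310/9, 359/9, 476/9]
+L3 (α=1/3) → [1061/27, 2707/27, 1645/27]
+L4 (α=1/2) → [1300/27, 9187/54, 3455/27]
+L5 (α=1/8) → [13501/216, 74893/432, 3337/27]
→ [63, 173, 124]

query (3,0) [L1,L2,L3,L4,L5,L6] — begin 0,0,0
L1 α=1/2: [85/2, 36, 157/2]
L2 α=1/3: [275/3, 229/3, 130]
L3 α=2/3: [845/9, 1369/9, 284/3]
L4 α=2/7: [4441/63, 9455/63, 1786/21]
L5 α=0: [4441/63, 9455/63, 1786/21]
L6 α=2/7: [36443/441, 73105/441, 15230/147]
→ [83, 166, 104]

query (2,1) [L1,L2,L3,L4,L5,L6] — begin 0,0,0
L1 α=5/6: [395/2, 70, 160/3]
L2 α=1/4: [1649/8, 94, 99]
L3 α=2/3: [2561/24, 54, 91]
L4 α=2/7: [17701/168, 506/7, 655/7]
L5 α=3/4: [37861/672, 4055/28, 5989/28]
L6 α=1/3: [60373/1008, 1725/14, 8831/42]
= [60, 123, 210]

(3,1) stack=L1,L2,L3,L4,L5,L6; from [0,0,0]:
+L1 (α=1/4) → [123/4, 145/4, 11]
+L2 (α=1/6) → [775/24, 259/8, 19]
+L3 (α=1/5) → [949/30, 145/2, 301/5]
+L4 (α=1/2) → [5329/60, 365/4, 1461/10]
+L5 (α=4/5) → [37009/300, 3309/20, 2621/50]
+L6 (α=1/5) → [42559/375, 3564/25, 7392/125]
→ [113, 143, 59]

(2,0) stack=L1,L2,L3,L4,L5; from [0,0,0]:
L1 α=3/4: [159/2, 138, 375/2]
L2 α=1/8: [1427/16, 529/4, 2853/16]
L3 α=5/8: [20361/128, 2487/32, 10079/128]
L4 α=7/8: [79497/1024, 53335/256, 146271/1024]
L5 α=5/7: [483977/3584, 100055/896, 394591/3584]
→ [135, 112, 110]

query (2,0) [L1,L2,L3,L4] — begin 0,0,0
L1 α=3/4: [159/2, 138, 375/2]
L2 α=1/8: [1427/16, 529/4, 2853/16]
L3 α=5/8: [20361/128, 2487/32, 10079/128]
L4 α=7/8: [79497/1024, 53335/256, 146271/1024]
rounded: [78, 208, 143]

at x=3,y=0 over L1,L2,L3,L4,L7:
after L1 α=1/2: [85/2, 36, 157/2]
after L2 α=1/3: [275/3, 229/3, 130]
after L3 α=2/3: [845/9, 1369/9, 284/3]
after L4 α=2/7: [4441/63, 9455/63, 1786/21]
after L7 α=1/4: [8893/84, 6901/42, 765/7]
rounded: [106, 164, 109]


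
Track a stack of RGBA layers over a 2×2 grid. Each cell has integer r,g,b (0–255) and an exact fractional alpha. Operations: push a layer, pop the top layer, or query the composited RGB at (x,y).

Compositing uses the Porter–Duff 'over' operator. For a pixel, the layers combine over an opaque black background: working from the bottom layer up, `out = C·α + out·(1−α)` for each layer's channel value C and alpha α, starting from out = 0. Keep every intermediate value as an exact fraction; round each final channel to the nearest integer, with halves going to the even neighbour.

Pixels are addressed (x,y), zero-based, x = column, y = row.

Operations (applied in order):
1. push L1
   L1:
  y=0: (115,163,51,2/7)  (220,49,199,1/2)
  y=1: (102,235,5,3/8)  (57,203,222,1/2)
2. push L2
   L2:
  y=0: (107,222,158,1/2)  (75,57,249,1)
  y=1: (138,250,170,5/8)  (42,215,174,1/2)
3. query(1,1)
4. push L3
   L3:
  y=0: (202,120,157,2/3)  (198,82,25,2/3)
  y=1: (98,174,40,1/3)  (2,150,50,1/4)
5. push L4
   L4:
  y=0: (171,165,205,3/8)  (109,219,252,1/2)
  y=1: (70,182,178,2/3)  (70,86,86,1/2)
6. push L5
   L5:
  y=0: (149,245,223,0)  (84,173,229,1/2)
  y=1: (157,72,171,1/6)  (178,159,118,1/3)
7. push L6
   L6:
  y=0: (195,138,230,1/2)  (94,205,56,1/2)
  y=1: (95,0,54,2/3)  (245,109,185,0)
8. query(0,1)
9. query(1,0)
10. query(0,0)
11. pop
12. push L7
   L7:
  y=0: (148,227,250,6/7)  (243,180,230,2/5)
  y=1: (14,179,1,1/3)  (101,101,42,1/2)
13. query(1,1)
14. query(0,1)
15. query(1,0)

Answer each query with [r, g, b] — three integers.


(1,1) stack=L1,L2; from [0,0,0]:
+L1 (α=1/2) → [57/2, 203/2, 111]
+L2 (α=1/2) → [141/4, 633/4, 285/2]
→ [35, 158, 142]

at x=0,y=1 over L1,L2,L3,L4,L5,L6:
L1 α=3/8: [153/4, 705/8, 15/8]
L2 α=5/8: [3219/32, 12115/64, 6845/64]
L3 α=1/3: [4787/48, 17683/96, 8125/96]
L4 α=2/3: [11507/144, 52627/288, 42301/288]
L5 α=1/6: [80143/864, 283871/1728, 260753/1728]
L6 α=2/3: [244303/2592, 283871/5184, 447377/5184]
= [94, 55, 86]

(1,0) stack=L1,L2,L3,L4,L5,L6; from [0,0,0]:
+L1 (α=1/2) → [110, 49/2, 199/2]
+L2 (α=1) → [75, 57, 249]
+L3 (α=2/3) → [157, 221/3, 299/3]
+L4 (α=1/2) → [133, 439/3, 1055/6]
+L5 (α=1/2) → [217/2, 479/3, 2429/12]
+L6 (α=1/2) → [405/4, 547/3, 3101/24]
= [101, 182, 129]

at x=0,y=0 over L1,L2,L3,L4,L5,L6:
after L1 α=2/7: [230/7, 326/7, 102/7]
after L2 α=1/2: [979/14, 940/7, 604/7]
after L3 α=2/3: [6635/42, 2620/21, 934/7]
after L4 α=3/8: [54721/336, 23495/168, 8975/56]
after L5 α=0: [54721/336, 23495/168, 8975/56]
after L6 α=1/2: [120241/672, 46679/336, 21855/112]
rounded: [179, 139, 195]

query (1,1) [L1,L2,L3,L4,L5,L7] — begin 0,0,0
L1 α=1/2: [57/2, 203/2, 111]
L2 α=1/2: [141/4, 633/4, 285/2]
L3 α=1/4: [431/16, 2499/16, 955/8]
L4 α=1/2: [1551/32, 3875/32, 1643/16]
L5 α=1/3: [4399/48, 6419/48, 2587/24]
L7 α=1/2: [9247/96, 11267/96, 3595/48]
= [96, 117, 75]

(0,1) stack=L1,L2,L3,L4,L5,L7; from [0,0,0]:
+L1 (α=3/8) → [153/4, 705/8, 15/8]
+L2 (α=5/8) → [3219/32, 12115/64, 6845/64]
+L3 (α=1/3) → [4787/48, 17683/96, 8125/96]
+L4 (α=2/3) → [11507/144, 52627/288, 42301/288]
+L5 (α=1/6) → [80143/864, 283871/1728, 260753/1728]
+L7 (α=1/3) → [86191/1296, 438527/2592, 261617/2592]
= [67, 169, 101]

(1,0) stack=L1,L2,L3,L4,L5,L7; from [0,0,0]:
L1 α=1/2: [110, 49/2, 199/2]
L2 α=1: [75, 57, 249]
L3 α=2/3: [157, 221/3, 299/3]
L4 α=1/2: [133, 439/3, 1055/6]
L5 α=1/2: [217/2, 479/3, 2429/12]
L7 α=2/5: [1623/10, 839/5, 4269/20]
→ [162, 168, 213]
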